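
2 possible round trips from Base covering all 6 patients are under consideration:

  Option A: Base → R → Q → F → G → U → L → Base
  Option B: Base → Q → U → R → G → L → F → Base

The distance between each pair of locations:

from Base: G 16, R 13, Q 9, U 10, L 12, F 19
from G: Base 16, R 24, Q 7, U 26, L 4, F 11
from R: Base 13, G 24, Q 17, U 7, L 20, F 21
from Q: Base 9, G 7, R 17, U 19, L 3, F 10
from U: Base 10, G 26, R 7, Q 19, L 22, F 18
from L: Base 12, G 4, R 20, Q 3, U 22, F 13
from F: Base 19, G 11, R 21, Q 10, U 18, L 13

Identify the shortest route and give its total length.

Option A: 13 + 17 + 10 + 11 + 26 + 22 + 12 = 111
Option B: 9 + 19 + 7 + 24 + 4 + 13 + 19 = 95

95 — Option B is the shortest.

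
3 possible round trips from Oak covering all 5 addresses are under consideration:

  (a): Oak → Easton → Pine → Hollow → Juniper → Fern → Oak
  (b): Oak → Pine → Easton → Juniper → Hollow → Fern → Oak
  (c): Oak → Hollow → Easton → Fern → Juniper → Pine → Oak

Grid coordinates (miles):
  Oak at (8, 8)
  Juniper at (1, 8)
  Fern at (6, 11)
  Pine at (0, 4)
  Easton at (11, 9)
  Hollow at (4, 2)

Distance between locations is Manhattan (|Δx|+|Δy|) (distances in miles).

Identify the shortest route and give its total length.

(a): 4 + 16 + 6 + 9 + 8 + 5 = 48
(b): 12 + 16 + 11 + 9 + 11 + 5 = 64
(c): 10 + 14 + 7 + 8 + 5 + 12 = 56

48 miles — (a) is the shortest.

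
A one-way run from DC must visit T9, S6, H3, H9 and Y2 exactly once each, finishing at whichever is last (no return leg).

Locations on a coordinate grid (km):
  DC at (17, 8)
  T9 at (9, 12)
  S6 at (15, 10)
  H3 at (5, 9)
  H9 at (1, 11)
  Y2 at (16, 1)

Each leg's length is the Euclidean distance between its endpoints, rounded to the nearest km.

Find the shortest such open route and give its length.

There are 5! = 120 possible orderings.
DC - T9 - S6 - H3 - H9 - Y2: 9+6+10+4+18 = 47
DC - T9 - S6 - H3 - Y2 - H9: 9+6+10+14+18 = 57
DC - T9 - S6 - H9 - H3 - Y2: 9+6+14+4+14 = 47
DC - T9 - S6 - H9 - Y2 - H3: 9+6+14+18+14 = 61
DC - T9 - S6 - Y2 - H3 - H9: 9+6+9+14+4 = 42
DC - T9 - S6 - Y2 - H9 - H3: 9+6+9+18+4 = 46
DC - T9 - H3 - S6 - H9 - Y2: 9+5+10+14+18 = 56
DC - T9 - H3 - S6 - Y2 - H9: 9+5+10+9+18 = 51
DC - T9 - H3 - H9 - S6 - Y2: 9+5+4+14+9 = 41
DC - T9 - H3 - H9 - Y2 - S6: 9+5+4+18+9 = 45
DC - T9 - H3 - Y2 - S6 - H9: 9+5+14+9+14 = 51
DC - T9 - H3 - Y2 - H9 - S6: 9+5+14+18+14 = 60
DC - T9 - H9 - S6 - H3 - Y2: 9+8+14+10+14 = 55
DC - T9 - H9 - S6 - Y2 - H3: 9+8+14+9+14 = 54
… (106 more)
DC - Y2 - S6 - T9 - H3 - H9: 7+9+6+5+4 = 31  ← best
The minimum is 31.
One shortest path: DC → Y2 → S6 → T9 → H3 → H9.

Shortest open route: 31 km.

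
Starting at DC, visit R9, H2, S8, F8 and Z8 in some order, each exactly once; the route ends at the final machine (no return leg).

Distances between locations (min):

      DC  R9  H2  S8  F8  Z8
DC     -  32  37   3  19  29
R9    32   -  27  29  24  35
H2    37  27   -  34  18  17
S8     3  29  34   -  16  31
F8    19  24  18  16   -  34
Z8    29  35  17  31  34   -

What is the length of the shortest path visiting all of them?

Shortest open route: 87 min.

There are 5! = 120 possible orderings.
DC→R9→H2→S8→F8→Z8: 32+27+34+16+34 = 143
DC→R9→H2→S8→Z8→F8: 32+27+34+31+34 = 158
DC→R9→H2→F8→S8→Z8: 32+27+18+16+31 = 124
DC→R9→H2→F8→Z8→S8: 32+27+18+34+31 = 142
DC→R9→H2→Z8→S8→F8: 32+27+17+31+16 = 123
DC→R9→H2→Z8→F8→S8: 32+27+17+34+16 = 126
DC→R9→S8→H2→F8→Z8: 32+29+34+18+34 = 147
DC→R9→S8→H2→Z8→F8: 32+29+34+17+34 = 146
DC→R9→S8→F8→H2→Z8: 32+29+16+18+17 = 112
DC→R9→S8→F8→Z8→H2: 32+29+16+34+17 = 128
DC→R9→S8→Z8→H2→F8: 32+29+31+17+18 = 127
DC→R9→S8→Z8→F8→H2: 32+29+31+34+18 = 144
DC→R9→F8→H2→S8→Z8: 32+24+18+34+31 = 139
DC→R9→F8→H2→Z8→S8: 32+24+18+17+31 = 122
… (106 more)
DC→S8→F8→R9→H2→Z8: 3+16+24+27+17 = 87  ← best
The minimum is 87.
One shortest path: DC → S8 → F8 → R9 → H2 → Z8.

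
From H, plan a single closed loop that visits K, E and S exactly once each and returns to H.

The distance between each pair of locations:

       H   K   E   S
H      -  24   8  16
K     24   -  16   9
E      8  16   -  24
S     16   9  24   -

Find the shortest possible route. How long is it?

Shortest round trip = 49.

There are 3 distinct closed tours to check (reversals are equivalent).
H - K - E - S - H: 24+16+24+16 = 80
H - K - S - E - H: 24+9+24+8 = 65
H - E - K - S - H: 8+16+9+16 = 49
The minimum is 49.
One optimal route: H → E → K → S → H (or its reverse).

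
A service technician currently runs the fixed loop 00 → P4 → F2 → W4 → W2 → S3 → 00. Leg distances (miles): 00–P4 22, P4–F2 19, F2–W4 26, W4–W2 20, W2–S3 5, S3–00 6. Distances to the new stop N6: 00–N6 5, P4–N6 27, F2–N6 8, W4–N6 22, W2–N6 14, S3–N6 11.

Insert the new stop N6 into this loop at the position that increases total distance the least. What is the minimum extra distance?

Insertion cost between consecutive stops i–j is d(i,N6) + d(N6,j) − d(i,j):
  between 00 and P4: 5 + 27 − 22 = 10
  between P4 and F2: 27 + 8 − 19 = 16
  between F2 and W4: 8 + 22 − 26 = 4
  between W4 and W2: 22 + 14 − 20 = 16
  between W2 and S3: 14 + 11 − 5 = 20
  between S3 and 00: 11 + 5 − 6 = 10
Cheapest insertion is between F2 and W4, adding 4.
New total = 98 + 4 = 102.

Minimum extra distance: 4 miles, inserting N6 between F2 and W4.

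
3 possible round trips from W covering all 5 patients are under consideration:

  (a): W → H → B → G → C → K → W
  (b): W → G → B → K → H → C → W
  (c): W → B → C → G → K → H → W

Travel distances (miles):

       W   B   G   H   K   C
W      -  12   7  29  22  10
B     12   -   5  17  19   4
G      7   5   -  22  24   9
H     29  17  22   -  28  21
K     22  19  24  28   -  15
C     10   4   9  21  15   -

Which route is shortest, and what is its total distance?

(a): 29 + 17 + 5 + 9 + 15 + 22 = 97
(b): 7 + 5 + 19 + 28 + 21 + 10 = 90
(c): 12 + 4 + 9 + 24 + 28 + 29 = 106

90 miles — (b) is the shortest.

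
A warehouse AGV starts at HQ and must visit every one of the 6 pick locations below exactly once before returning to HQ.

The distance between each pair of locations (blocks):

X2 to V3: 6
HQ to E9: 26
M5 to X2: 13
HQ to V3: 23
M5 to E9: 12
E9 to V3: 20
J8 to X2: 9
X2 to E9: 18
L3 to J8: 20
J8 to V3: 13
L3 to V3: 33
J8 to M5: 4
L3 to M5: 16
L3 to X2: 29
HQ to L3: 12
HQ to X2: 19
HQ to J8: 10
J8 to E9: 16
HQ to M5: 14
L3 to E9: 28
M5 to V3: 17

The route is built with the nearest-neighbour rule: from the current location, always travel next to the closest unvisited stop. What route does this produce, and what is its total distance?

Nearest-neighbour total = 95 blocks; route HQ → J8 → M5 → E9 → X2 → V3 → L3 → HQ.

From HQ: distances to unvisited — J8=10, L3=12, M5=14, X2=19, V3=23, E9=26. Nearest is J8 (10).
From J8: distances to unvisited — M5=4, X2=9, V3=13, E9=16, L3=20. Nearest is M5 (4).
From M5: distances to unvisited — E9=12, X2=13, L3=16, V3=17. Nearest is E9 (12).
From E9: distances to unvisited — X2=18, V3=20, L3=28. Nearest is X2 (18).
From X2: distances to unvisited — V3=6, L3=29. Nearest is V3 (6).
From V3: distances to unvisited — L3=33. Nearest is L3 (33).
Return L3→HQ: 12.
Total = 10 + 4 + 12 + 18 + 6 + 33 + 12 = 95.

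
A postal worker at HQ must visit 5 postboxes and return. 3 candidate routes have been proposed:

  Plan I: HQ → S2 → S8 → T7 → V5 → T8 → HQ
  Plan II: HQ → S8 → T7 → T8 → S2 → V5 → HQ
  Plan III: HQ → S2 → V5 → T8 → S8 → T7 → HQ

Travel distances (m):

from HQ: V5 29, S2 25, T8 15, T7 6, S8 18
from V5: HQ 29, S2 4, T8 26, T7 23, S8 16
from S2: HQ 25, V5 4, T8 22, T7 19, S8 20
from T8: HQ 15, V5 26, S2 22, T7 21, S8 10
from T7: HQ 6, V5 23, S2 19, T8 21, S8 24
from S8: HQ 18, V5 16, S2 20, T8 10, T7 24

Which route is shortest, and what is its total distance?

Plan I: 25 + 20 + 24 + 23 + 26 + 15 = 133
Plan II: 18 + 24 + 21 + 22 + 4 + 29 = 118
Plan III: 25 + 4 + 26 + 10 + 24 + 6 = 95

95 m — Plan III is the shortest.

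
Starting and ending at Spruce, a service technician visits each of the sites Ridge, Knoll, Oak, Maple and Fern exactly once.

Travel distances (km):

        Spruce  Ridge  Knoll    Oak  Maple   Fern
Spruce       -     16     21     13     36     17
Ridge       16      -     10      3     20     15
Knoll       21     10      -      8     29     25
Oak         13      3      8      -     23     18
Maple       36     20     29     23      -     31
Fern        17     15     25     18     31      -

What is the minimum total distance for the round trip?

99 km — the shortest possible round trip.

There are 60 distinct closed tours to check (reversals are equivalent).
Spruce - Ridge - Knoll - Oak - Maple - Fern - Spruce: 16+10+8+23+31+17 = 105
Spruce - Ridge - Knoll - Oak - Fern - Maple - Spruce: 16+10+8+18+31+36 = 119
Spruce - Ridge - Knoll - Maple - Oak - Fern - Spruce: 16+10+29+23+18+17 = 113
Spruce - Ridge - Knoll - Maple - Fern - Oak - Spruce: 16+10+29+31+18+13 = 117
Spruce - Ridge - Knoll - Fern - Oak - Maple - Spruce: 16+10+25+18+23+36 = 128
Spruce - Ridge - Knoll - Fern - Maple - Oak - Spruce: 16+10+25+31+23+13 = 118
Spruce - Ridge - Oak - Knoll - Maple - Fern - Spruce: 16+3+8+29+31+17 = 104
Spruce - Ridge - Oak - Knoll - Fern - Maple - Spruce: 16+3+8+25+31+36 = 119
Spruce - Ridge - Oak - Maple - Knoll - Fern - Spruce: 16+3+23+29+25+17 = 113
Spruce - Ridge - Oak - Maple - Fern - Knoll - Spruce: 16+3+23+31+25+21 = 119
Spruce - Ridge - Oak - Fern - Knoll - Maple - Spruce: 16+3+18+25+29+36 = 127
Spruce - Ridge - Oak - Fern - Maple - Knoll - Spruce: 16+3+18+31+29+21 = 118
Spruce - Ridge - Maple - Knoll - Oak - Fern - Spruce: 16+20+29+8+18+17 = 108
Spruce - Ridge - Maple - Knoll - Fern - Oak - Spruce: 16+20+29+25+18+13 = 121
… (46 more)
Spruce - Oak - Knoll - Ridge - Maple - Fern - Spruce: 13+8+10+20+31+17 = 99  ← best
The minimum is 99.
One optimal route: Spruce → Oak → Knoll → Ridge → Maple → Fern → Spruce (or its reverse).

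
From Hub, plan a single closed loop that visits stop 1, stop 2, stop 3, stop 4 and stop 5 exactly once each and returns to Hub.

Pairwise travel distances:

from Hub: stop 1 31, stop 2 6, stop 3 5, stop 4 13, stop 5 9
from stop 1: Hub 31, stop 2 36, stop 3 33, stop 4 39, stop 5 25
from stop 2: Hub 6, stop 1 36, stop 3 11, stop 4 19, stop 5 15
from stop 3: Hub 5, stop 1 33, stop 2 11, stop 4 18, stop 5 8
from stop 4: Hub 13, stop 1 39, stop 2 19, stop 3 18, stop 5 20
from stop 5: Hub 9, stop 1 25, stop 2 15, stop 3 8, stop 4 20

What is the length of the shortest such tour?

Minimum total distance: 102.

With 5 stops there are 5!/2 = 60 distinct round trips (a route and its reverse cost the same).
Hub → stop 1 → stop 2 → stop 3 → stop 4 → stop 5 → Hub: 31+36+11+18+20+9 = 125
Hub → stop 1 → stop 2 → stop 3 → stop 5 → stop 4 → Hub: 31+36+11+8+20+13 = 119
Hub → stop 1 → stop 2 → stop 4 → stop 3 → stop 5 → Hub: 31+36+19+18+8+9 = 121
Hub → stop 1 → stop 2 → stop 4 → stop 5 → stop 3 → Hub: 31+36+19+20+8+5 = 119
Hub → stop 1 → stop 2 → stop 5 → stop 3 → stop 4 → Hub: 31+36+15+8+18+13 = 121
Hub → stop 1 → stop 2 → stop 5 → stop 4 → stop 3 → Hub: 31+36+15+20+18+5 = 125
Hub → stop 1 → stop 3 → stop 2 → stop 4 → stop 5 → Hub: 31+33+11+19+20+9 = 123
Hub → stop 1 → stop 3 → stop 2 → stop 5 → stop 4 → Hub: 31+33+11+15+20+13 = 123
Hub → stop 1 → stop 3 → stop 4 → stop 2 → stop 5 → Hub: 31+33+18+19+15+9 = 125
Hub → stop 1 → stop 3 → stop 4 → stop 5 → stop 2 → Hub: 31+33+18+20+15+6 = 123
Hub → stop 1 → stop 3 → stop 5 → stop 2 → stop 4 → Hub: 31+33+8+15+19+13 = 119
Hub → stop 1 → stop 3 → stop 5 → stop 4 → stop 2 → Hub: 31+33+8+20+19+6 = 117
Hub → stop 1 → stop 4 → stop 2 → stop 3 → stop 5 → Hub: 31+39+19+11+8+9 = 117
Hub → stop 1 → stop 4 → stop 2 → stop 5 → stop 3 → Hub: 31+39+19+15+8+5 = 117
… (46 more)
Hub → stop 2 → stop 3 → stop 5 → stop 1 → stop 4 → Hub: 6+11+8+25+39+13 = 102  ← best
The minimum is 102.
One optimal route: Hub → stop 2 → stop 3 → stop 5 → stop 1 → stop 4 → Hub (or its reverse).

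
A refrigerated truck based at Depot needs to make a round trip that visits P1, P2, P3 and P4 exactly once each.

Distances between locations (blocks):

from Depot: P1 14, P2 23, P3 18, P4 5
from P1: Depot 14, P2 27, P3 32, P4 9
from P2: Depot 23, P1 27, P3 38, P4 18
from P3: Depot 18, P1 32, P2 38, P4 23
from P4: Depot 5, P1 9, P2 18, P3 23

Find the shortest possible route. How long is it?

With 4 stops there are 4!/2 = 12 distinct round trips (a route and its reverse cost the same).
Depot-P1-P2-P3-P4-Depot: 14+27+38+23+5 = 107
Depot-P1-P2-P4-P3-Depot: 14+27+18+23+18 = 100
Depot-P1-P3-P2-P4-Depot: 14+32+38+18+5 = 107
Depot-P1-P3-P4-P2-Depot: 14+32+23+18+23 = 110
Depot-P1-P4-P2-P3-Depot: 14+9+18+38+18 = 97
Depot-P1-P4-P3-P2-Depot: 14+9+23+38+23 = 107
Depot-P2-P1-P3-P4-Depot: 23+27+32+23+5 = 110
Depot-P2-P1-P4-P3-Depot: 23+27+9+23+18 = 100
Depot-P2-P3-P1-P4-Depot: 23+38+32+9+5 = 107
Depot-P2-P4-P1-P3-Depot: 23+18+9+32+18 = 100
Depot-P3-P1-P2-P4-Depot: 18+32+27+18+5 = 100
Depot-P3-P2-P1-P4-Depot: 18+38+27+9+5 = 97
The minimum is 97.
One optimal route: Depot → P1 → P4 → P2 → P3 → Depot (or its reverse).

Minimum total distance: 97 blocks.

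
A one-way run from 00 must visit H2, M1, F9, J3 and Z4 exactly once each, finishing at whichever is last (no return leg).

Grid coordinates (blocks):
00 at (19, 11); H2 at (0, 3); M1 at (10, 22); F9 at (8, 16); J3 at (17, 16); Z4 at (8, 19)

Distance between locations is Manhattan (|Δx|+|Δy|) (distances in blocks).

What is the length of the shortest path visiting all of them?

There are 5! = 120 possible orderings.
00→H2→M1→F9→J3→Z4: 27+29+8+9+12 = 85
00→H2→M1→F9→Z4→J3: 27+29+8+3+12 = 79
00→H2→M1→J3→F9→Z4: 27+29+13+9+3 = 81
00→H2→M1→J3→Z4→F9: 27+29+13+12+3 = 84
00→H2→M1→Z4→F9→J3: 27+29+5+3+9 = 73
00→H2→M1→Z4→J3→F9: 27+29+5+12+9 = 82
00→H2→F9→M1→J3→Z4: 27+21+8+13+12 = 81
00→H2→F9→M1→Z4→J3: 27+21+8+5+12 = 73
00→H2→F9→J3→M1→Z4: 27+21+9+13+5 = 75
00→H2→F9→J3→Z4→M1: 27+21+9+12+5 = 74
00→H2→F9→Z4→M1→J3: 27+21+3+5+13 = 69
00→H2→F9→Z4→J3→M1: 27+21+3+12+13 = 76
00→H2→J3→M1→F9→Z4: 27+30+13+8+3 = 81
00→H2→J3→M1→Z4→F9: 27+30+13+5+3 = 78
… (106 more)
00→J3→M1→Z4→F9→H2: 7+13+5+3+21 = 49  ← best
The minimum is 49.
One shortest path: 00 → J3 → M1 → Z4 → F9 → H2.

Minimum one-way distance = 49 blocks.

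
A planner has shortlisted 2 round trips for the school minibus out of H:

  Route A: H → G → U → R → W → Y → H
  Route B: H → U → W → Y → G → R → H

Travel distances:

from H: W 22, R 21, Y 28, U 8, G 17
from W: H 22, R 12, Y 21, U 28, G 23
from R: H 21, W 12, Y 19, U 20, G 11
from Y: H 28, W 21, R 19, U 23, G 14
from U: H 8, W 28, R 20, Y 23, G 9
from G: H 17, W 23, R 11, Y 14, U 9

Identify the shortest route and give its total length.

103 — Route B is the shortest.

Route A: 17 + 9 + 20 + 12 + 21 + 28 = 107
Route B: 8 + 28 + 21 + 14 + 11 + 21 = 103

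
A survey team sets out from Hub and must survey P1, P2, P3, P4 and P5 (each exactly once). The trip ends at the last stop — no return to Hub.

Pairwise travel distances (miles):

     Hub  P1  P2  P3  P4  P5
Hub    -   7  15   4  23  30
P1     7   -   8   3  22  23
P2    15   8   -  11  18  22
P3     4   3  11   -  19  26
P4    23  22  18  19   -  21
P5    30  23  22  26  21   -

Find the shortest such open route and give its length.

There are 5! = 120 possible orderings.
Hub - P1 - P2 - P3 - P4 - P5: 7+8+11+19+21 = 66
Hub - P1 - P2 - P3 - P5 - P4: 7+8+11+26+21 = 73
Hub - P1 - P2 - P4 - P3 - P5: 7+8+18+19+26 = 78
Hub - P1 - P2 - P4 - P5 - P3: 7+8+18+21+26 = 80
Hub - P1 - P2 - P5 - P3 - P4: 7+8+22+26+19 = 82
Hub - P1 - P2 - P5 - P4 - P3: 7+8+22+21+19 = 77
Hub - P1 - P3 - P2 - P4 - P5: 7+3+11+18+21 = 60
Hub - P1 - P3 - P2 - P5 - P4: 7+3+11+22+21 = 64
Hub - P1 - P3 - P4 - P2 - P5: 7+3+19+18+22 = 69
Hub - P1 - P3 - P4 - P5 - P2: 7+3+19+21+22 = 72
Hub - P1 - P3 - P5 - P2 - P4: 7+3+26+22+18 = 76
Hub - P1 - P3 - P5 - P4 - P2: 7+3+26+21+18 = 75
Hub - P1 - P4 - P2 - P3 - P5: 7+22+18+11+26 = 84
Hub - P1 - P4 - P2 - P5 - P3: 7+22+18+22+26 = 95
… (106 more)
Hub - P3 - P1 - P2 - P4 - P5: 4+3+8+18+21 = 54  ← best
The minimum is 54.
One shortest path: Hub → P3 → P1 → P2 → P4 → P5.

Shortest open route: 54 miles.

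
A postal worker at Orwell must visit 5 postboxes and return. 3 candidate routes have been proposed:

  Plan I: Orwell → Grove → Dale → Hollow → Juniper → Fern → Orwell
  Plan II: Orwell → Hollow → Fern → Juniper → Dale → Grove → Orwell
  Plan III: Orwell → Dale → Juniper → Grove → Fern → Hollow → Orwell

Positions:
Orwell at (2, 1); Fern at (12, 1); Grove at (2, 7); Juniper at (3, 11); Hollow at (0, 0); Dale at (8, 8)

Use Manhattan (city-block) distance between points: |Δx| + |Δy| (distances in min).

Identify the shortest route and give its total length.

Shortest is Plan II, total 56 min.

Plan I: 6 + 7 + 16 + 14 + 19 + 10 = 72
Plan II: 3 + 13 + 19 + 8 + 7 + 6 = 56
Plan III: 13 + 8 + 5 + 16 + 13 + 3 = 58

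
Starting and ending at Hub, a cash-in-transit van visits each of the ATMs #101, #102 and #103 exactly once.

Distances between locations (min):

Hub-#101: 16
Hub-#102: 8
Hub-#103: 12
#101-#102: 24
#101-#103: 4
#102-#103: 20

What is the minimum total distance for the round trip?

Hub-#101-#102-#103-Hub: 16+24+20+12 = 72
Hub-#101-#103-#102-Hub: 16+4+20+8 = 48
Hub-#102-#101-#103-Hub: 8+24+4+12 = 48
The minimum is 48.
One optimal route: Hub → #101 → #103 → #102 → Hub (or its reverse).

48 min — the shortest possible round trip.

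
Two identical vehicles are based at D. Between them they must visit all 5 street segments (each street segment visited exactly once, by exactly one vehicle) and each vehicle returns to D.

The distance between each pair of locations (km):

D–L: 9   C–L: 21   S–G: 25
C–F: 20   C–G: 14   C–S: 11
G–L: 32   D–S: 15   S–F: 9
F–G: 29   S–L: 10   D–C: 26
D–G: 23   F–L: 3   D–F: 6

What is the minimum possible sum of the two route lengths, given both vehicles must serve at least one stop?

Try each way of splitting the stops between the two vehicles (each non-empty) and, for each split, find the best tour for each vehicle:
  {C} + {S, F, G, L}: 52 + 67 = 119
  {S} + {C, F, G, L}: 30 + 67 = 97
  {C, S} + {F, G, L}: 52 + 64 = 116
  {F} + {C, S, G, L}: 12 + 67 = 79
  {C, F} + {S, G, L}: 52 + 67 = 119
  {S, F} + {C, G, L}: 30 + 67 = 97
  … (15 splits in total)
Best: vehicle 1 D → F → D = 12; vehicle 2 D → G → C → S → L → D = 67; combined 79.

79 km — the smallest possible combined total.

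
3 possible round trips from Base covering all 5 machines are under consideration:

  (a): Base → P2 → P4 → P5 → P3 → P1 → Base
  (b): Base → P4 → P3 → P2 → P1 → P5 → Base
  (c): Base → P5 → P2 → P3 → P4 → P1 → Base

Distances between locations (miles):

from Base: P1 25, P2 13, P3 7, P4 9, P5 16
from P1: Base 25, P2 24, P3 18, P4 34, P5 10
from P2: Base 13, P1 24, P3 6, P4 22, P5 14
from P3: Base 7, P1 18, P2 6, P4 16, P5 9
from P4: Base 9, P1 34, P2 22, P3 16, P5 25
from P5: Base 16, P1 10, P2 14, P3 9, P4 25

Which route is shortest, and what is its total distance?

(a): 13 + 22 + 25 + 9 + 18 + 25 = 112
(b): 9 + 16 + 6 + 24 + 10 + 16 = 81
(c): 16 + 14 + 6 + 16 + 34 + 25 = 111

Shortest is (b), total 81 miles.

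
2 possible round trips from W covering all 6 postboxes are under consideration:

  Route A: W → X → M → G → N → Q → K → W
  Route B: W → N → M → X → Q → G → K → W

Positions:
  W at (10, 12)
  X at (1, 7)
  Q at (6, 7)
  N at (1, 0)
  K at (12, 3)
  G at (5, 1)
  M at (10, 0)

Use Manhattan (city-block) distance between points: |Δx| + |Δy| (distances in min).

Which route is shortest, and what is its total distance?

Shortest is Route A, total 74 min.

Route A: 14 + 16 + 6 + 5 + 12 + 10 + 11 = 74
Route B: 21 + 9 + 16 + 5 + 7 + 9 + 11 = 78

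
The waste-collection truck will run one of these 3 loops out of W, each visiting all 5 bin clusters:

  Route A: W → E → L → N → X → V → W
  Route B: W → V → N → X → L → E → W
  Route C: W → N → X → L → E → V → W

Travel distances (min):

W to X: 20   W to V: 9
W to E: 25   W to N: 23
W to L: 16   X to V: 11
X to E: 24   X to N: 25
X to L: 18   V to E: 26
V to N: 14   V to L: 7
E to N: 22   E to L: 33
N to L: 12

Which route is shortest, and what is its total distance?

115 min — Route A is the shortest.

Route A: 25 + 33 + 12 + 25 + 11 + 9 = 115
Route B: 9 + 14 + 25 + 18 + 33 + 25 = 124
Route C: 23 + 25 + 18 + 33 + 26 + 9 = 134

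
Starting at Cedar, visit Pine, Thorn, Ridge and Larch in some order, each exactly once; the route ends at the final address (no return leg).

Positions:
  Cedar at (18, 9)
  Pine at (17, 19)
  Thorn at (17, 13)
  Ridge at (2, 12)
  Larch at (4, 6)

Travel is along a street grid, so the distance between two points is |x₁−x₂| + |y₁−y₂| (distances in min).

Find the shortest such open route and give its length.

Minimum one-way distance = 41 min.

There are 4! = 24 possible orderings.
Cedar - Pine - Thorn - Ridge - Larch: 11+6+16+8 = 41
Cedar - Pine - Thorn - Larch - Ridge: 11+6+20+8 = 45
Cedar - Pine - Ridge - Thorn - Larch: 11+22+16+20 = 69
Cedar - Pine - Ridge - Larch - Thorn: 11+22+8+20 = 61
Cedar - Pine - Larch - Thorn - Ridge: 11+26+20+16 = 73
Cedar - Pine - Larch - Ridge - Thorn: 11+26+8+16 = 61
Cedar - Thorn - Pine - Ridge - Larch: 5+6+22+8 = 41
Cedar - Thorn - Pine - Larch - Ridge: 5+6+26+8 = 45
Cedar - Thorn - Ridge - Pine - Larch: 5+16+22+26 = 69
Cedar - Thorn - Ridge - Larch - Pine: 5+16+8+26 = 55
Cedar - Thorn - Larch - Pine - Ridge: 5+20+26+22 = 73
Cedar - Thorn - Larch - Ridge - Pine: 5+20+8+22 = 55
Cedar - Ridge - Pine - Thorn - Larch: 19+22+6+20 = 67
Cedar - Ridge - Pine - Larch - Thorn: 19+22+26+20 = 87
… (10 more)
The minimum is 41.
One shortest path: Cedar → Pine → Thorn → Ridge → Larch.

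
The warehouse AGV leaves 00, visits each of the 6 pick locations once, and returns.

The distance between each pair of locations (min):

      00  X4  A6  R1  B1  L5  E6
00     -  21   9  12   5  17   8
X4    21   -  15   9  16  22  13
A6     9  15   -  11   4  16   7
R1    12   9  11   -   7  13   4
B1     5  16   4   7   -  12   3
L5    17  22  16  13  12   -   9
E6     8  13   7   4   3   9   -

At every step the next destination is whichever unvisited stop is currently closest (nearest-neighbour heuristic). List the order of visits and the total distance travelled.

From 00: distances to unvisited — B1=5, E6=8, A6=9, R1=12, L5=17, X4=21. Nearest is B1 (5).
From B1: distances to unvisited — E6=3, A6=4, R1=7, L5=12, X4=16. Nearest is E6 (3).
From E6: distances to unvisited — R1=4, A6=7, L5=9, X4=13. Nearest is R1 (4).
From R1: distances to unvisited — X4=9, A6=11, L5=13. Nearest is X4 (9).
From X4: distances to unvisited — A6=15, L5=22. Nearest is A6 (15).
From A6: distances to unvisited — L5=16. Nearest is L5 (16).
Return L5→00: 17.
Total = 5 + 3 + 4 + 9 + 15 + 16 + 17 = 69.

Nearest-neighbour total = 69 min; route 00 → B1 → E6 → R1 → X4 → A6 → L5 → 00.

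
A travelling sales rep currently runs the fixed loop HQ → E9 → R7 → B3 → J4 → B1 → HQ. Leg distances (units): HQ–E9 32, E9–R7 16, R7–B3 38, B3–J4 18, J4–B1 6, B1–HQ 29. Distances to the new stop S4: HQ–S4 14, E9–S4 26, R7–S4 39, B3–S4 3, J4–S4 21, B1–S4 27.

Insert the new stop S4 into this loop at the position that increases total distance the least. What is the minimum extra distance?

Adding 4 by placing S4 on the R7–B3 leg.

Insertion cost between consecutive stops i–j is d(i,S4) + d(S4,j) − d(i,j):
  between HQ and E9: 14 + 26 − 32 = 8
  between E9 and R7: 26 + 39 − 16 = 49
  between R7 and B3: 39 + 3 − 38 = 4
  between B3 and J4: 3 + 21 − 18 = 6
  between J4 and B1: 21 + 27 − 6 = 42
  between B1 and HQ: 27 + 14 − 29 = 12
Cheapest insertion is between R7 and B3, adding 4.
New total = 139 + 4 = 143.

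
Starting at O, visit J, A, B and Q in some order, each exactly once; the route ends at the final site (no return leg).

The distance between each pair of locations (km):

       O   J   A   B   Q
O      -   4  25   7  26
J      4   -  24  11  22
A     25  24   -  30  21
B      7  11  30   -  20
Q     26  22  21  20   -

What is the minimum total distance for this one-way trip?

Shortest open route: 56 km.

There are 4! = 24 possible orderings.
O - J - A - B - Q: 4+24+30+20 = 78
O - J - A - Q - B: 4+24+21+20 = 69
O - J - B - A - Q: 4+11+30+21 = 66
O - J - B - Q - A: 4+11+20+21 = 56
O - J - Q - A - B: 4+22+21+30 = 77
O - J - Q - B - A: 4+22+20+30 = 76
O - A - J - B - Q: 25+24+11+20 = 80
O - A - J - Q - B: 25+24+22+20 = 91
O - A - B - J - Q: 25+30+11+22 = 88
O - A - B - Q - J: 25+30+20+22 = 97
O - A - Q - J - B: 25+21+22+11 = 79
O - A - Q - B - J: 25+21+20+11 = 77
O - B - J - A - Q: 7+11+24+21 = 63
O - B - J - Q - A: 7+11+22+21 = 61
… (10 more)
The minimum is 56.
One shortest path: O → J → B → Q → A.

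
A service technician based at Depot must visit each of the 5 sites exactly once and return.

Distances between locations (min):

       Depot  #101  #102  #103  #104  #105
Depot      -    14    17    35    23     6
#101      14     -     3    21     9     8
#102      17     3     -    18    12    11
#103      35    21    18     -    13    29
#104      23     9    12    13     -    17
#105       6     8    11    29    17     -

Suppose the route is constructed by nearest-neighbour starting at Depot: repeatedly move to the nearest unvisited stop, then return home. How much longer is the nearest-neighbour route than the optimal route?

Excess over optimum: 6 min.

Depot: #105=6, #101=14, #102=17, #104=23, #103=35 ⇒ #105
#105: #101=8, #102=11, #104=17, #103=29 ⇒ #101
#101: #102=3, #104=9, #103=21 ⇒ #102
#102: #104=12, #103=18 ⇒ #104
#104: #103=13 ⇒ #103
NN route Depot → #105 → #101 → #102 → #104 → #103 → Depot costs 77.
Optimal: Depot → #101 → #102 → #103 → #104 → #105 → Depot costs 71 (by enumerating all 60 distinct tours).
Excess = 77 − 71 = 6.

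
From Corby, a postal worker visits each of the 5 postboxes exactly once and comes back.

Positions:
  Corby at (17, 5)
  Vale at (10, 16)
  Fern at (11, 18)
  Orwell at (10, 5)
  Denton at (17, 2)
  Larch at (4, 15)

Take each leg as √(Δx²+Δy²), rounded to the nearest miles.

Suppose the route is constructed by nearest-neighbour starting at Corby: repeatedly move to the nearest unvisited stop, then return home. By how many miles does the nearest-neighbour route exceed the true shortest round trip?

Excess over optimum: 3 miles.

From Corby: Denton=3, Orwell=7, Vale=13, Fern=14, Larch=16 → choose Denton (3).
From Denton: Orwell=8, Vale=16, Fern=17, Larch=18 → choose Orwell (8).
From Orwell: Vale=11, Larch=12, Fern=13 → choose Vale (11).
From Vale: Fern=2, Larch=6 → choose Fern (2).
From Fern: Larch=8 → choose Larch (8).
NN route Corby → Denton → Orwell → Vale → Fern → Larch → Corby costs 48.
Optimal: Corby → Fern → Vale → Larch → Orwell → Denton → Corby costs 45 (by enumerating all 60 distinct tours).
Excess = 48 − 45 = 3.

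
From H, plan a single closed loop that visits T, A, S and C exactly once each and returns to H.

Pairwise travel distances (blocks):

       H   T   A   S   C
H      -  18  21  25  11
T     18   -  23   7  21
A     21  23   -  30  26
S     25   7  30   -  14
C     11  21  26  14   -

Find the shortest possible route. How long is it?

With 4 stops there are 4!/2 = 12 distinct round trips (a route and its reverse cost the same).
H→T→A→S→C→H: 18+23+30+14+11 = 96
H→T→A→C→S→H: 18+23+26+14+25 = 106
H→T→S→A→C→H: 18+7+30+26+11 = 92
H→T→S→C→A→H: 18+7+14+26+21 = 86
H→T→C→A→S→H: 18+21+26+30+25 = 120
H→T→C→S→A→H: 18+21+14+30+21 = 104
H→A→T→S→C→H: 21+23+7+14+11 = 76
H→A→T→C→S→H: 21+23+21+14+25 = 104
H→A→S→T→C→H: 21+30+7+21+11 = 90
H→A→C→T→S→H: 21+26+21+7+25 = 100
H→S→T→A→C→H: 25+7+23+26+11 = 92
H→S→A→T→C→H: 25+30+23+21+11 = 110
The minimum is 76.
One optimal route: H → A → T → S → C → H (or its reverse).

76 blocks — the shortest possible round trip.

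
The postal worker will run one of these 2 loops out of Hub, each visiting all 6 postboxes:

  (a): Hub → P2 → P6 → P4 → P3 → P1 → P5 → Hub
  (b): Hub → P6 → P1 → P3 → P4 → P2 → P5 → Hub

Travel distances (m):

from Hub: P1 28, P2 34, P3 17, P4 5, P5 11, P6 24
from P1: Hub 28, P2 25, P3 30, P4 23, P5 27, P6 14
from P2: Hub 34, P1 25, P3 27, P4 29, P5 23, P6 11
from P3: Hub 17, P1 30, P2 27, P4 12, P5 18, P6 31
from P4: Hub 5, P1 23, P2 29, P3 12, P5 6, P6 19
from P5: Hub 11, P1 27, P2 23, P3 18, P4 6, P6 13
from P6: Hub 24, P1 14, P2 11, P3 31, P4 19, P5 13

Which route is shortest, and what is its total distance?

143 m — (b) is the shortest.

(a): 34 + 11 + 19 + 12 + 30 + 27 + 11 = 144
(b): 24 + 14 + 30 + 12 + 29 + 23 + 11 = 143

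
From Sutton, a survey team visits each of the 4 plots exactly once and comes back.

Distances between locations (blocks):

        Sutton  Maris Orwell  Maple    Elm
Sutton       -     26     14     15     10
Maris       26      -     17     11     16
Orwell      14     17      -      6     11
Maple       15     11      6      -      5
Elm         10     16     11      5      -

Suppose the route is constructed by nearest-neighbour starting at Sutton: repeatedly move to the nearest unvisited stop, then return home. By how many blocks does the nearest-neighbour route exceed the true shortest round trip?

7 blocks longer than the optimal tour.

Sutton: Elm=10, Orwell=14, Maple=15, Maris=26 ⇒ Elm
Elm: Maple=5, Orwell=11, Maris=16 ⇒ Maple
Maple: Orwell=6, Maris=11 ⇒ Orwell
Orwell: Maris=17 ⇒ Maris
NN route Sutton → Elm → Maple → Orwell → Maris → Sutton costs 64.
Optimal: Sutton → Orwell → Maris → Maple → Elm → Sutton costs 57 (by enumerating all 12 distinct tours).
Excess = 64 − 57 = 7.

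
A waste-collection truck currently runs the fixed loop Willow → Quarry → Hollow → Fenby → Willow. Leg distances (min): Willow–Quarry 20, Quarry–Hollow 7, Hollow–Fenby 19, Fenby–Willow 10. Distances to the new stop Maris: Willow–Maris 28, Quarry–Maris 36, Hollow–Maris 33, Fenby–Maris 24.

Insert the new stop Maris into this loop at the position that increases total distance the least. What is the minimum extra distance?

Insertion cost between consecutive stops i–j is d(i,Maris) + d(Maris,j) − d(i,j):
  between Willow and Quarry: 28 + 36 − 20 = 44
  between Quarry and Hollow: 36 + 33 − 7 = 62
  between Hollow and Fenby: 33 + 24 − 19 = 38
  between Fenby and Willow: 24 + 28 − 10 = 42
Cheapest insertion is between Hollow and Fenby, adding 38.
New total = 56 + 38 = 94.

Adding 38 min by placing Maris on the Hollow–Fenby leg.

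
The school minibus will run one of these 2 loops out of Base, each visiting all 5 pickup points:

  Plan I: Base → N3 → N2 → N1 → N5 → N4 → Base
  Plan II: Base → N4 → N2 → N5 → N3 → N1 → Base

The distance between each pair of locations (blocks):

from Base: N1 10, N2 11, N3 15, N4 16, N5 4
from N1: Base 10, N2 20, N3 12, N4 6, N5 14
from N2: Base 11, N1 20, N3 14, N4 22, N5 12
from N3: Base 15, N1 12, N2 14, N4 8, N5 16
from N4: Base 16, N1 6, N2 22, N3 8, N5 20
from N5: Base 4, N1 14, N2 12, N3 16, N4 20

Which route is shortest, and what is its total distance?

Plan I: 15 + 14 + 20 + 14 + 20 + 16 = 99
Plan II: 16 + 22 + 12 + 16 + 12 + 10 = 88

Shortest is Plan II, total 88 blocks.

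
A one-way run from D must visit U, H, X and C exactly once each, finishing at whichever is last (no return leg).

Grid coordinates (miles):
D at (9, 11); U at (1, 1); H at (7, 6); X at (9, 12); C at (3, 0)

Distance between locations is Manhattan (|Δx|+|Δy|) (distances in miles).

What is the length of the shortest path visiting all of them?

There are 4! = 24 possible orderings.
D→U→H→X→C: 18+11+8+18 = 55
D→U→H→C→X: 18+11+10+18 = 57
D→U→X→H→C: 18+19+8+10 = 55
D→U→X→C→H: 18+19+18+10 = 65
D→U→C→H→X: 18+3+10+8 = 39
D→U→C→X→H: 18+3+18+8 = 47
D→H→U→X→C: 7+11+19+18 = 55
D→H→U→C→X: 7+11+3+18 = 39
D→H→X→U→C: 7+8+19+3 = 37
D→H→X→C→U: 7+8+18+3 = 36
D→H→C→U→X: 7+10+3+19 = 39
D→H→C→X→U: 7+10+18+19 = 54
D→X→U→H→C: 1+19+11+10 = 41
D→X→U→C→H: 1+19+3+10 = 33
… (10 more)
D→X→H→C→U: 1+8+10+3 = 22  ← best
The minimum is 22.
One shortest path: D → X → H → C → U.

Shortest open route: 22 miles.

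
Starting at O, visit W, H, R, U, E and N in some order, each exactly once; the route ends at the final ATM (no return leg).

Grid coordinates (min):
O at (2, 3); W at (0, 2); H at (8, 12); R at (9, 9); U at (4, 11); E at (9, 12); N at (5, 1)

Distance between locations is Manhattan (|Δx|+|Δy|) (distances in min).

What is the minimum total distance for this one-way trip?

Shortest open route: 29 min.

There are 6! = 720 possible orderings.
O - W - H - R - U - E - N: 3+18+4+7+6+15 = 53
O - W - H - R - U - N - E: 3+18+4+7+11+15 = 58
O - W - H - R - E - U - N: 3+18+4+3+6+11 = 45
O - W - H - R - E - N - U: 3+18+4+3+15+11 = 54
O - W - H - R - N - U - E: 3+18+4+12+11+6 = 54
O - W - H - R - N - E - U: 3+18+4+12+15+6 = 58
O - W - H - U - R - E - N: 3+18+5+7+3+15 = 51
O - W - H - U - R - N - E: 3+18+5+7+12+15 = 60
… (712 more)
O - W - N - U - H - E - R: 3+6+11+5+1+3 = 29  ← best
The minimum is 29.
One shortest path: O → W → N → U → H → E → R.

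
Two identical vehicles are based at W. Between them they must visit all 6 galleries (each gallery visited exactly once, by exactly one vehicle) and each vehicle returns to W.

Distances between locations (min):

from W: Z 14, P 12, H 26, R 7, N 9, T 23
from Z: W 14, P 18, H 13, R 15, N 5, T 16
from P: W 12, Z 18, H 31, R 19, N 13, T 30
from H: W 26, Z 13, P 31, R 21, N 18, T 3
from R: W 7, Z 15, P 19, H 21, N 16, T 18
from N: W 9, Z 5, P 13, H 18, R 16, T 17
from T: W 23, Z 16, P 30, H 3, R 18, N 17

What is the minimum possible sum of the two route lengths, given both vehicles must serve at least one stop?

Minimum combined distance: 79 min.

There are 2^5 − 1 = 31 ways to divide the 6 stops into two non-empty groups. For each, the best each vehicle can do is its own shortest tour through its group:
  {Z} + {P, H, R, N, T}: 28 + 71 = 99
  {P} + {Z, H, R, N, T}: 24 + 55 = 79
  {Z, P} + {H, R, N, T}: 44 + 55 = 99
  {H} + {Z, P, R, N, T}: 52 + 71 = 123
  {Z, H} + {P, R, N, T}: 53 + 67 = 120
  {P, H} + {Z, R, N, T}: 69 + 55 = 124
  … (31 splits in total)
Best: vehicle 1 W → P → W = 24; vehicle 2 W → R → T → H → Z → N → W = 55; combined 79.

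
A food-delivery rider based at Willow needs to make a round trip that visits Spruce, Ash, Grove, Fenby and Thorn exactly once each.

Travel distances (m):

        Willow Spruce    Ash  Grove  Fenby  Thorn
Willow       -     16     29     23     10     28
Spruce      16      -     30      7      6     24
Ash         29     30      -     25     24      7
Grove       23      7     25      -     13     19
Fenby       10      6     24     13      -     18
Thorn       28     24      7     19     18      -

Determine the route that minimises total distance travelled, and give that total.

There are 60 distinct closed tours to check (reversals are equivalent).
Willow → Spruce → Ash → Grove → Fenby → Thorn → Willow: 16+30+25+13+18+28 = 130
Willow → Spruce → Ash → Grove → Thorn → Fenby → Willow: 16+30+25+19+18+10 = 118
Willow → Spruce → Ash → Fenby → Grove → Thorn → Willow: 16+30+24+13+19+28 = 130
Willow → Spruce → Ash → Fenby → Thorn → Grove → Willow: 16+30+24+18+19+23 = 130
Willow → Spruce → Ash → Thorn → Grove → Fenby → Willow: 16+30+7+19+13+10 = 95
Willow → Spruce → Ash → Thorn → Fenby → Grove → Willow: 16+30+7+18+13+23 = 107
Willow → Spruce → Grove → Ash → Fenby → Thorn → Willow: 16+7+25+24+18+28 = 118
Willow → Spruce → Grove → Ash → Thorn → Fenby → Willow: 16+7+25+7+18+10 = 83
Willow → Spruce → Grove → Fenby → Ash → Thorn → Willow: 16+7+13+24+7+28 = 95
Willow → Spruce → Grove → Fenby → Thorn → Ash → Willow: 16+7+13+18+7+29 = 90
Willow → Spruce → Grove → Thorn → Ash → Fenby → Willow: 16+7+19+7+24+10 = 83
Willow → Spruce → Grove → Thorn → Fenby → Ash → Willow: 16+7+19+18+24+29 = 113
Willow → Spruce → Fenby → Ash → Grove → Thorn → Willow: 16+6+24+25+19+28 = 118
Willow → Spruce → Fenby → Ash → Thorn → Grove → Willow: 16+6+24+7+19+23 = 95
… (46 more)
Willow → Ash → Thorn → Grove → Spruce → Fenby → Willow: 29+7+19+7+6+10 = 78  ← best
The minimum is 78.
One optimal route: Willow → Ash → Thorn → Grove → Spruce → Fenby → Willow (or its reverse).

Shortest round trip = 78 m.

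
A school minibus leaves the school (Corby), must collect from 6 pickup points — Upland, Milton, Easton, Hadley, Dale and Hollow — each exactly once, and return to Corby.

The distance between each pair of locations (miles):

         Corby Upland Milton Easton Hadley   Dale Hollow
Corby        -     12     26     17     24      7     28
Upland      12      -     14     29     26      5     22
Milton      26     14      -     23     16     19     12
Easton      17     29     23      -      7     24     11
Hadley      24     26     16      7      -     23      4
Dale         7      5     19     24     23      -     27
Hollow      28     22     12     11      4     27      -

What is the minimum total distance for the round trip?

Shortest round trip = 66 miles.

There are 360 distinct closed tours to check (reversals are equivalent).
Corby - Upland - Milton - Easton - Hadley - Dale - Hollow - Corby: 12+14+23+7+23+27+28 = 134
Corby - Upland - Milton - Easton - Hadley - Hollow - Dale - Corby: 12+14+23+7+4+27+7 = 94
Corby - Upland - Milton - Easton - Dale - Hadley - Hollow - Corby: 12+14+23+24+23+4+28 = 128
Corby - Upland - Milton - Easton - Dale - Hollow - Hadley - Corby: 12+14+23+24+27+4+24 = 128
Corby - Upland - Milton - Easton - Hollow - Hadley - Dale - Corby: 12+14+23+11+4+23+7 = 94
Corby - Upland - Milton - Easton - Hollow - Dale - Hadley - Corby: 12+14+23+11+27+23+24 = 134
Corby - Upland - Milton - Hadley - Easton - Dale - Hollow - Corby: 12+14+16+7+24+27+28 = 128
Corby - Upland - Milton - Hadley - Easton - Hollow - Dale - Corby: 12+14+16+7+11+27+7 = 94
… (352 more)
Corby - Easton - Hadley - Hollow - Milton - Upland - Dale - Corby: 17+7+4+12+14+5+7 = 66  ← best
The minimum is 66.
One optimal route: Corby → Easton → Hadley → Hollow → Milton → Upland → Dale → Corby (or its reverse).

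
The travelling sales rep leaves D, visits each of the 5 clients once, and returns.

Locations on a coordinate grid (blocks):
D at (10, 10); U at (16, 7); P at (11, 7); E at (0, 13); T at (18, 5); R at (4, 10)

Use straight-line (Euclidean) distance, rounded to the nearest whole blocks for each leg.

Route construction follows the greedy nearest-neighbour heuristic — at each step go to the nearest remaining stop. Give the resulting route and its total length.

From D: distances to unvisited — P=3, R=6, U=7, T=9, E=10. Nearest is P (3).
From P: distances to unvisited — U=5, T=7, R=8, E=13. Nearest is U (5).
From U: distances to unvisited — T=3, R=12, E=17. Nearest is T (3).
From T: distances to unvisited — R=15, E=20. Nearest is R (15).
From R: distances to unvisited — E=5. Nearest is E (5).
Return E→D: 10.
Total = 3 + 5 + 3 + 15 + 5 + 10 = 41.

Nearest-neighbour total = 41 blocks; route D → P → U → T → R → E → D.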